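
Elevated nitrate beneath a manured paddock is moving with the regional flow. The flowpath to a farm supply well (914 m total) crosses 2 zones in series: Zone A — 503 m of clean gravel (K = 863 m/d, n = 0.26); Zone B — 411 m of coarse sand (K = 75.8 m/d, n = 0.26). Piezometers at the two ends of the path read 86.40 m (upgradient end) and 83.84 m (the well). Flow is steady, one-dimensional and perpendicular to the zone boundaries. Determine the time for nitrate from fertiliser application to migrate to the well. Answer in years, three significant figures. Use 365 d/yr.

1.53 years

Total head drop ΔH = 86.40 − 83.84 = 2.56 m
Continuity: the same q passes through each zone, so ΔH = q·Σ(L_j/K_j) — the zones act as resistances in series.
Σ(L/K) = 503/863 + 411/75.8 = 0.5829 + 5.422 = 6.005 d
q = ΔH / Σ(L/K) = 2.56 / 6.005 = 0.4263 m/d (same in every zone)
Zone A: v = q/n = 0.4263/0.26 = 1.640 m/d → t_A = 503/1.640 = 306.8 d
Zone B: v = q/n = 0.4263/0.26 = 1.640 m/d → t_B = 411/1.640 = 250.7 d
Total t = 306.8 + 250.7 = 557.4 d
   = 557.4 / 365 = 1.53 yr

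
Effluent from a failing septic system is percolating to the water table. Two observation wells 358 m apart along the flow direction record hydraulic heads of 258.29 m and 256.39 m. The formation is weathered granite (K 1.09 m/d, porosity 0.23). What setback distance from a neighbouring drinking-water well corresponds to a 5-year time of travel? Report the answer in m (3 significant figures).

Hydraulic gradient i = (258.29 − 256.39) / 358 = 1.90 / 358 = 0.005307
Specific discharge q = 1.09 × 0.005307 = 0.005785 m/d
v = Ki/n = 1.09·0.005307/0.23 = 0.02515 m/d
T = 5 yr × 365 = 1825 d
L = v × T = 0.02515 × 1825 = 45.90 m

45.9 m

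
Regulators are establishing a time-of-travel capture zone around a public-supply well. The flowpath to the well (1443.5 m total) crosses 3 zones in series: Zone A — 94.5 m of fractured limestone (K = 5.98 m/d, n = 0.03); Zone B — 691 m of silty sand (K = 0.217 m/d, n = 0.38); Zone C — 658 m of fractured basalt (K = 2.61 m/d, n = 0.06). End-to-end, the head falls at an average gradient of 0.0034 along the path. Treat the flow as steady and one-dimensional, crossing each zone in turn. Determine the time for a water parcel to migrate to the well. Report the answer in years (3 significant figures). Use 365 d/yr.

588 years

Steady 1-D flow in series ⇒ the Darcy flux q is identical in every zone and the zone head losses add (resistances L/K in series).
Σ(L/K) = 94.5/5.98 + 691/0.217 + 658/2.61 = 15.80 + 3184 + 252.1 = 3452 d
K_eq = L_total / Σ(L/K) = 1443.5 / 3452 = 0.4181 m/d
q = K_eq · i = 0.4181 × 0.0034 = 0.001422 m/d (same in every zone)
Zone A: v = q/n = 0.001422/0.03 = 0.04739 m/d → t_A = 94.5/0.04739 = 1994 d
Zone B: v = q/n = 0.001422/0.38 = 0.003741 m/d → t_B = 691/0.003741 = 184700 d
Zone C: v = q/n = 0.001422/0.06 = 0.02369 m/d → t_C = 658/0.02369 = 27770 d
Total t = 1994 + 184700 + 27770 = 214500 d
   = 214500 / 365 = 588 yr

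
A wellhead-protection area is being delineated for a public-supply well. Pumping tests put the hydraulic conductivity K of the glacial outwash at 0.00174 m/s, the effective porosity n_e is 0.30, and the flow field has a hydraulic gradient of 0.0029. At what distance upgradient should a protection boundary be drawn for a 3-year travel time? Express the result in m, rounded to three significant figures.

K = 0.00174 m/s × 86400 s/d = 150.3 m/d
Specific discharge q = 150.3 × 0.0029 = 0.4360 m/d
Average linear velocity = 0.4360 / 0.30 = 1.453 m/d
T = 3 yr × 365 = 1095 d
L = v × T = 1.453 × 1095 = 1591 m

1590 m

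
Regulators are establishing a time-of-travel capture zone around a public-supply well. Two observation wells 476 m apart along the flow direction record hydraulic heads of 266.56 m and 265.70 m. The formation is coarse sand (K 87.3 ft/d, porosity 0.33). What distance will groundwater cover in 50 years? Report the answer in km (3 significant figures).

2.66 km

Hydraulic gradient i = (266.56 − 265.70) / 476 = 0.86 / 476 = 0.001807
K = 87.3 ft/d × 0.3048 = 26.61 m/d
Darcy flux q = K·i = 26.61 × 0.001807 = 0.04808 m/d
v = Ki/n = 26.61·0.001807/0.33 = 0.1457 m/d
T = 50 yr × 365 = 18250 d
L = v × T = 0.1457 × 18250 = 2659 m
   = 2.66 km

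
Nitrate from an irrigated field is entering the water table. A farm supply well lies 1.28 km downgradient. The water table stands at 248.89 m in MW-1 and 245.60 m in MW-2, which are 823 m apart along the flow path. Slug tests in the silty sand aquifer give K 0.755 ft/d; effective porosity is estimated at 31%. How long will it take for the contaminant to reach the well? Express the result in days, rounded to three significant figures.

431000 days

Hydraulic gradient i = (248.89 − 245.60) / 823 = 3.29 / 823 = 0.003998
K = 0.755 ft/d × 0.3048 = 0.2301 m/d
q = Ki = 0.2301 × 0.003998 = 9.199e-4 m/d
v = Ki/n = 0.2301·0.003998/0.31 = 0.002968 m/d
L = 1.28 km = 1280 m
t = L / v = 1280 / 0.002968 = 431300 d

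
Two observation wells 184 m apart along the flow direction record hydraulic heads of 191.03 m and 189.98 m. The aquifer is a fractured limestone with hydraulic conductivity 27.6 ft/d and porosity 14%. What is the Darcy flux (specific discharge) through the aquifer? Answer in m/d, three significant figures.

0.0480 m/d

Hydraulic gradient i = (191.03 − 189.98) / 184 = 1.05 / 184 = 0.005707
K = 27.6 ft/d × 0.3048 = 8.412 m/d
Darcy flux q = K·i = 8.412 × 0.005707 = 0.04801 m/d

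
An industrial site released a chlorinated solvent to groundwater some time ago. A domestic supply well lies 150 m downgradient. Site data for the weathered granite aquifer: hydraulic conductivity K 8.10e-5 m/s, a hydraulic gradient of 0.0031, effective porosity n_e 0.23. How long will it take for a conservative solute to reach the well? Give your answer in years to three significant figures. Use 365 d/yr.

4.36 years

K = 8.10e-5 m/s × 86400 s/d = 6.998 m/d
Specific discharge q = 6.998 × 0.0031 = 0.02170 m/d
Average linear velocity = 0.02170 / 0.23 = 0.09433 m/d
t = L / v = 150 / 0.09433 = 1590 d
   = 1590 / 365 = 4.36 yr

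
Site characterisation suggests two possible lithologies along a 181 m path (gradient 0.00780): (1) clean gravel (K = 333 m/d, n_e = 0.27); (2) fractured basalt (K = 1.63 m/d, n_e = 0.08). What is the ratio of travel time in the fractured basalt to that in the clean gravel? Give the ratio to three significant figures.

Unit 1 (clean gravel): v = 333×0.0078/0.27 = 9.620 m/d, t = 181/9.620 = 18.81 d
Unit 2 (fractured basalt): v = 1.63×0.0078/0.08 = 0.1589 m/d, t = 181/0.1589 = 1139 d
t(fractured basalt) / t(clean gravel) = 1139/18.81 = 60.5

60.5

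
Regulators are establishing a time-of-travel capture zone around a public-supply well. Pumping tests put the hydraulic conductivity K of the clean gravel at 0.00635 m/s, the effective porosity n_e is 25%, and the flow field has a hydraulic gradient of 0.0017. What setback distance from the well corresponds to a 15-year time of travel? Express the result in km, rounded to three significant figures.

K = 0.00635 m/s × 86400 s/d = 548.6 m/d
Darcy flux q = K·i = 548.6 × 0.0017 = 0.9327 m/d
Seepage velocity v = q / n = 0.9327 / 0.25 = 3.731 m/d
T = 15 yr × 365 = 5475 d
L = v × T = 3.731 × 5475 = 20430 m
   = 20.4 km

20.4 km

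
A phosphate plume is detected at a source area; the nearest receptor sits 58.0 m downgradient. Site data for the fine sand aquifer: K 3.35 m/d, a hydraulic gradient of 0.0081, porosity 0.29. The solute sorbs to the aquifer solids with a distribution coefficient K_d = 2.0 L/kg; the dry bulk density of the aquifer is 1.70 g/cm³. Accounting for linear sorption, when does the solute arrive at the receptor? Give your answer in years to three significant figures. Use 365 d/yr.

21.6 years

Specific discharge q = 3.35 × 0.0081 = 0.02714 m/d
Seepage velocity v = q / n = 0.02714 / 0.29 = 0.09357 m/d
Retardation R = 1 + ρ_b·K_d/n = 1 + 1.70×2.0/0.29 = 12.72
Contaminant velocity v_c = v/R = 0.09357/12.72 = 0.007354 m/d
t = L/v_c = 58.0/0.007354 = 7887 d
   = 7887/365 = 21.6 yr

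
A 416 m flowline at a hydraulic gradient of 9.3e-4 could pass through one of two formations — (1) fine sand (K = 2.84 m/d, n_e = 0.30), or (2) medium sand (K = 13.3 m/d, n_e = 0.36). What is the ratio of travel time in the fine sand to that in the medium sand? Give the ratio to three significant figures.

3.90

Unit 1 (fine sand): v = 2.84×9.3e-4/0.30 = 0.008804 m/d, t = 416/0.008804 = 47250 d
Unit 2 (medium sand): v = 13.3×9.3e-4/0.36 = 0.03436 m/d, t = 416/0.03436 = 12110 d
t(fine sand) / t(medium sand) = 47250/12110 = 3.90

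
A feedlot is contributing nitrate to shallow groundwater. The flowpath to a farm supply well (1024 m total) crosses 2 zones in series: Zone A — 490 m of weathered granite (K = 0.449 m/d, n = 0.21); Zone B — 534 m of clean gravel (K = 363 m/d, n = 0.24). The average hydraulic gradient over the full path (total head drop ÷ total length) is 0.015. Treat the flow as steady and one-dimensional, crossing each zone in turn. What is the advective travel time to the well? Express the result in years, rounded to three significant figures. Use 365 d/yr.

Steady 1-D flow in series ⇒ the Darcy flux q is identical in every zone and the zone head losses add (resistances L/K in series).
Σ(L/K) = 490/0.449 + 534/363 = 1091 + 1.471 = 1093 d
K_eq = L_total / Σ(L/K) = 1024 / 1093 = 0.9371 m/d
q = K_eq · i = 0.9371 × 0.015 = 0.01406 m/d (same in every zone)
Zone A: v = q/n = 0.01406/0.21 = 0.06693 m/d → t_A = 490/0.06693 = 7321 d
Zone B: v = q/n = 0.01406/0.24 = 0.05857 m/d → t_B = 534/0.05857 = 9118 d
Total t = 7321 + 9118 = 16440 d
   = 16440 / 365 = 45.0 yr

45.0 years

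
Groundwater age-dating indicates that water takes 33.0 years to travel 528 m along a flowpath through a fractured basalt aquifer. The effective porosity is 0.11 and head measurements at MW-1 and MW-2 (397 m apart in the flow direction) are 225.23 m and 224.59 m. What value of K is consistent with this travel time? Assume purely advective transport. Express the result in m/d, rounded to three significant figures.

Hydraulic gradient i = (225.23 − 224.59) / 397 = 0.64 / 397 = 0.001612
t = 33.0 years = 12050 d
v = L / t = 528 / 12050 = 0.04384 m/d
K = v · n / i = 0.04384 × 0.11 / 0.001612 = 2.99 m/d

2.99 m/d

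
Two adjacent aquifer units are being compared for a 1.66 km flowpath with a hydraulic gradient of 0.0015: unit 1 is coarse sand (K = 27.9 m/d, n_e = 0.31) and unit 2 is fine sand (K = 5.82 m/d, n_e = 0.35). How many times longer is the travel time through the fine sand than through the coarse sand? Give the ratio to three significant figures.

Unit 1 (coarse sand): v = 27.9×0.0015/0.31 = 0.1350 m/d, t = 1660/0.1350 = 12300 d
Unit 2 (fine sand): v = 5.82×0.0015/0.35 = 0.02494 m/d, t = 1660/0.02494 = 66550 d
t(fine sand) / t(coarse sand) = 66550/12300 = 5.41

5.41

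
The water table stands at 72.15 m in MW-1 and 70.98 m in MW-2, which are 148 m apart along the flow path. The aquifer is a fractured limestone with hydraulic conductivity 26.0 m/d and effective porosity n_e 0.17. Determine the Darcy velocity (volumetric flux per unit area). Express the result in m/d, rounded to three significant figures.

0.206 m/d

Hydraulic gradient i = (72.15 − 70.98) / 148 = 1.17 / 148 = 0.007905
Specific discharge q = 26.0 × 0.007905 = 0.2055 m/d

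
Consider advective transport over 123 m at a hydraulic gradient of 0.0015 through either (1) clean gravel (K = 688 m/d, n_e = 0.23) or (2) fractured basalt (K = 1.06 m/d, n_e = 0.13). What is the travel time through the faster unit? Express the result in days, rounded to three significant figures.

Unit 1 (clean gravel): v = 688×0.0015/0.23 = 4.487 m/d, t = 123/4.487 = 27.41 d
Unit 2 (fractured basalt): v = 1.06×0.0015/0.13 = 0.01223 m/d, t = 123/0.01223 = 10060 d
Faster unit: t = 27.4 d

27.4 days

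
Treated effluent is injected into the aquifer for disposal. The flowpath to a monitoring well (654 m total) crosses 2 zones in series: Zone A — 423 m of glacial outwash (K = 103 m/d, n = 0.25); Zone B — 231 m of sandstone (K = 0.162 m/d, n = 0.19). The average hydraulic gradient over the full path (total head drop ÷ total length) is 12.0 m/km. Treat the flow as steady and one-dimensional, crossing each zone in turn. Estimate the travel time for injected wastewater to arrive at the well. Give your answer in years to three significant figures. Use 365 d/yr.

For zones in series the flux q is common to all zones; the equivalent conductivity is the harmonic (thickness-weighted) mean, K_eq = L_total / Σ(L_j/K_j).
Σ(L/K) = 423/103 + 231/0.162 = 4.107 + 1426 = 1430 d
K_eq = L_total / Σ(L/K) = 654 / 1430 = 0.4573 m/d
q = K_eq · i = 0.4573 × 0.012 = 0.005488 m/d (same in every zone)
Zone A: v = q/n = 0.005488/0.25 = 0.02195 m/d → t_A = 423/0.02195 = 19270 d
Zone B: v = q/n = 0.005488/0.19 = 0.02888 m/d → t_B = 231/0.02888 = 7997 d
Total t = 19270 + 7997 = 27270 d
   = 27270 / 365 = 74.7 yr

74.7 years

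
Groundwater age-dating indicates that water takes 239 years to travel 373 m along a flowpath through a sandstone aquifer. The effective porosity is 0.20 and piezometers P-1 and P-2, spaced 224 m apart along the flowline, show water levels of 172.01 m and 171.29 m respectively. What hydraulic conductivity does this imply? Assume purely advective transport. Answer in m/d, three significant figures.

0.266 m/d

Hydraulic gradient i = (172.01 − 171.29) / 224 = 0.72 / 224 = 0.003214
t = 239 years = 87240 d
v = L / t = 373 / 87240 = 0.004276 m/d
K = v · n / i = 0.004276 × 0.20 / 0.003214 = 0.266 m/d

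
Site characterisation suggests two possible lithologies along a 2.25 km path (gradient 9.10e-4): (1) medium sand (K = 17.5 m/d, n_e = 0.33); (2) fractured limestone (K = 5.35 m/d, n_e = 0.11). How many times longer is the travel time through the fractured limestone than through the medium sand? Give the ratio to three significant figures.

1.09

Unit 1 (medium sand): v = 17.5×9.1e-4/0.33 = 0.04826 m/d, t = 2250/0.04826 = 46620 d
Unit 2 (fractured limestone): v = 5.35×9.1e-4/0.11 = 0.04426 m/d, t = 2250/0.04426 = 50840 d
t(fractured limestone) / t(medium sand) = 50840/46620 = 1.09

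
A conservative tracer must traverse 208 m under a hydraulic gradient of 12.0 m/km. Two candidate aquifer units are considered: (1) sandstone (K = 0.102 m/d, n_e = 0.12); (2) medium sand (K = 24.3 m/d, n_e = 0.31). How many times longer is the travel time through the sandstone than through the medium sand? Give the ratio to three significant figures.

Unit 1 (sandstone): v = 0.102×0.012/0.12 = 0.01020 m/d, t = 208/0.01020 = 20390 d
Unit 2 (medium sand): v = 24.3×0.012/0.31 = 0.9406 m/d, t = 208/0.9406 = 221.1 d
t(sandstone) / t(medium sand) = 20390/221.1 = 92.2

92.2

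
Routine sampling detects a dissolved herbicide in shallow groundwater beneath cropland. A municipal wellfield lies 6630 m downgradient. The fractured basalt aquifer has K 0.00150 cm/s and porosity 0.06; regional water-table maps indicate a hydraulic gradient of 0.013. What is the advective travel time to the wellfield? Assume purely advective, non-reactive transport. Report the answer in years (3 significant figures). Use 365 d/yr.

K = 0.00150 cm/s × 864 = 1.296 m/d
Darcy flux q = K·i = 1.296 × 0.013 = 0.01685 m/d
v_s = q/n_e = 0.01685/0.06 = 0.2808 m/d
t = L / v = 6630 / 0.2808 = 23610 d
   = 23610 / 365 = 64.7 yr

64.7 years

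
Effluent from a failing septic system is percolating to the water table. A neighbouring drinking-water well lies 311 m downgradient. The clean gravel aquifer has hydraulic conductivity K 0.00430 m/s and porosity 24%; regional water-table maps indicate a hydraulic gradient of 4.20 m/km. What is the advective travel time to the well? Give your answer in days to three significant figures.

K = 0.00430 m/s × 86400 s/d = 371.5 m/d
q = Ki = 371.5 × 0.0042 = 1.560 m/d
v = Ki/n = 371.5·0.0042/0.24 = 6.502 m/d
t = L / v = 311 / 6.502 = 47.83 d

47.8 days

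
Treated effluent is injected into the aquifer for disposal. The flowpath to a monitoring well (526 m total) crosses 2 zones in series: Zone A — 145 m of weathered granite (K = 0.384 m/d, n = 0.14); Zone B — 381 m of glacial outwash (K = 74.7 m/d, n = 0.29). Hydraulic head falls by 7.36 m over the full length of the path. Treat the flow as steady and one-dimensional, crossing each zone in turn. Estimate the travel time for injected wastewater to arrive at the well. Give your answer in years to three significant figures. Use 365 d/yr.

18.6 years

Steady 1-D flow in series ⇒ the Darcy flux q is identical in every zone and the zone head losses add (resistances L/K in series).
Σ(L/K) = 145/0.384 + 381/74.7 = 377.6 + 5.100 = 382.7 d
q = ΔH / Σ(L/K) = 7.36 / 382.7 = 0.01923 m/d (same in every zone)
Zone A: v = q/n = 0.01923/0.14 = 0.1374 m/d → t_A = 145/0.1374 = 1056 d
Zone B: v = q/n = 0.01923/0.29 = 0.06632 m/d → t_B = 381/0.06632 = 5745 d
Total t = 1056 + 5745 = 6801 d
   = 6801 / 365 = 18.6 yr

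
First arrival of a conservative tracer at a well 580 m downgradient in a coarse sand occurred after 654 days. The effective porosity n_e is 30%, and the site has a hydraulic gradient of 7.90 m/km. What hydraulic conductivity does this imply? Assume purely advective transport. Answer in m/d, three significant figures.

33.7 m/d

v = L / t = 580 / 654 = 0.8869 m/d
K = v · n / i = 0.8869 × 0.30 / 0.0079 = 33.7 m/d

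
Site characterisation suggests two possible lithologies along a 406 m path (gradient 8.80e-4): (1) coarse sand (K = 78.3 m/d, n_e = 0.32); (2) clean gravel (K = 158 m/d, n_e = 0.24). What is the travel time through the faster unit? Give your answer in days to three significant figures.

701 days

Unit 1 (coarse sand): v = 78.3×8.8e-4/0.32 = 0.2153 m/d, t = 406/0.2153 = 1886 d
Unit 2 (clean gravel): v = 158×8.8e-4/0.24 = 0.5793 m/d, t = 406/0.5793 = 700.8 d
Faster unit: t = 701 d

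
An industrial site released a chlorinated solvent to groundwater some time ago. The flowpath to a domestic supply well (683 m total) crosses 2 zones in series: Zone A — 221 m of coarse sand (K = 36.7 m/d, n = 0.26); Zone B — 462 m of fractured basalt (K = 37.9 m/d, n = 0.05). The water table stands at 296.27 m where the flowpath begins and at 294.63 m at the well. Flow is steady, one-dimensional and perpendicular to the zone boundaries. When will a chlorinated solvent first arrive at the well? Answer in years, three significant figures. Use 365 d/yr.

Total head drop ΔH = 296.27 − 294.63 = 1.64 m
Continuity: the same q passes through each zone, so ΔH = q·Σ(L_j/K_j) — the zones act as resistances in series.
Σ(L/K) = 221/36.7 + 462/37.9 = 6.022 + 12.19 = 18.21 d
q = ΔH / Σ(L/K) = 1.64 / 18.21 = 0.09005 m/d (same in every zone)
Zone A: v = q/n = 0.09005/0.26 = 0.3464 m/d → t_A = 221/0.3464 = 638.1 d
Zone B: v = q/n = 0.09005/0.05 = 1.801 m/d → t_B = 462/1.801 = 256.5 d
Total t = 638.1 + 256.5 = 894.6 d
   = 894.6 / 365 = 2.45 yr

2.45 years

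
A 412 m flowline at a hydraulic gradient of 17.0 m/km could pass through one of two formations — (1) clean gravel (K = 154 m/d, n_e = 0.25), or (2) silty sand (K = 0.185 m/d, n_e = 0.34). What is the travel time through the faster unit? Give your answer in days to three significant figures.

Unit 1 (clean gravel): v = 154×0.017/0.25 = 10.47 m/d, t = 412/10.47 = 39.34 d
Unit 2 (silty sand): v = 0.185×0.017/0.34 = 0.009250 m/d, t = 412/0.009250 = 44540 d
Faster unit: t = 39.3 d

39.3 days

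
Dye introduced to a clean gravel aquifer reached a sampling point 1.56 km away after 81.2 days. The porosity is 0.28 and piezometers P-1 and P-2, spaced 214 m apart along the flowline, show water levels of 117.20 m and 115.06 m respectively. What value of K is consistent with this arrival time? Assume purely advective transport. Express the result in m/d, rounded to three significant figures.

538 m/d

Hydraulic gradient i = (117.20 − 115.06) / 214 = 2.14 / 214 = 0.01000
L = 1.56 km = 1560 m
v = L / t = 1560 / 81.2 = 19.21 m/d
K = v · n / i = 19.21 × 0.28 / 0.01000 = 538 m/d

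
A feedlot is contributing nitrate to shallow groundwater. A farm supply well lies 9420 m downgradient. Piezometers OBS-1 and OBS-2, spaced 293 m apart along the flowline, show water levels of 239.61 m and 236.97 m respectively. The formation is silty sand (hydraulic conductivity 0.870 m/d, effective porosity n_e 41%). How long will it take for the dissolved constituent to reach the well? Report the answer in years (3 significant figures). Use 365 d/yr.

Hydraulic gradient i = (239.61 − 236.97) / 293 = 2.64 / 293 = 0.009010
Darcy flux q = K·i = 0.870 × 0.009010 = 0.007839 m/d
v_s = q/n_e = 0.007839/0.41 = 0.01912 m/d
t = L / v = 9420 / 0.01912 = 492700 d
   = 492700 / 365 = 1350 yr

1350 years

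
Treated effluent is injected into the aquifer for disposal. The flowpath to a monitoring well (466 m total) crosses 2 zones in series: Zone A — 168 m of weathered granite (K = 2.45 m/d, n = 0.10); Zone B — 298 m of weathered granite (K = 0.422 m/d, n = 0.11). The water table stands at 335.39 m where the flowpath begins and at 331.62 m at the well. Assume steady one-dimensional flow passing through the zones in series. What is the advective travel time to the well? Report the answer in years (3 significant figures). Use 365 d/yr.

Total head drop ΔH = 335.39 − 331.62 = 3.77 m
Continuity: the same q passes through each zone, so ΔH = q·Σ(L_j/K_j) — the zones act as resistances in series.
Σ(L/K) = 168/2.45 + 298/0.422 = 68.57 + 706.2 = 774.7 d
q = ΔH / Σ(L/K) = 3.77 / 774.7 = 0.004866 m/d (same in every zone)
Zone A: v = q/n = 0.004866/0.10 = 0.04866 m/d → t_A = 168/0.04866 = 3452 d
Zone B: v = q/n = 0.004866/0.11 = 0.04424 m/d → t_B = 298/0.04424 = 6736 d
Total t = 3452 + 6736 = 10190 d
   = 10190 / 365 = 27.9 yr

27.9 years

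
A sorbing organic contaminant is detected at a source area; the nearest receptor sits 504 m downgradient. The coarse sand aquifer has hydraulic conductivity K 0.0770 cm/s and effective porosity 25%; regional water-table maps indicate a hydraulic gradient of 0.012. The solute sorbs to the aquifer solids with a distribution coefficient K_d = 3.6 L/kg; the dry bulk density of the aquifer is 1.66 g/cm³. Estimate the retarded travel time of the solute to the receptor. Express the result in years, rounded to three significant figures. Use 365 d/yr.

10.8 years

K = 0.0770 cm/s × 864 = 66.53 m/d
Specific discharge q = 66.53 × 0.012 = 0.7983 m/d
v = Ki/n = 66.53·0.012/0.25 = 3.193 m/d
Retardation R = 1 + ρ_b·K_d/n = 1 + 1.66×3.6/0.25 = 24.90
Contaminant velocity v_c = v/R = 3.193/24.90 = 0.1282 m/d
t = L/v_c = 504/0.1282 = 3931 d
   = 3931/365 = 10.8 yr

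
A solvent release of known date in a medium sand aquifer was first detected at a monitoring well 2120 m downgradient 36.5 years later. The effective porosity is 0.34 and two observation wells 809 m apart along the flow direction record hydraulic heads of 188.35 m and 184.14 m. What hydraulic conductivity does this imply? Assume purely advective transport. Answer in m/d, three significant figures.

10.4 m/d

Hydraulic gradient i = (188.35 − 184.14) / 809 = 4.21 / 809 = 0.005204
t = 36.5 years = 13320 d
v = L / t = 2120 / 13320 = 0.1591 m/d
K = v · n / i = 0.1591 × 0.34 / 0.005204 = 10.4 m/d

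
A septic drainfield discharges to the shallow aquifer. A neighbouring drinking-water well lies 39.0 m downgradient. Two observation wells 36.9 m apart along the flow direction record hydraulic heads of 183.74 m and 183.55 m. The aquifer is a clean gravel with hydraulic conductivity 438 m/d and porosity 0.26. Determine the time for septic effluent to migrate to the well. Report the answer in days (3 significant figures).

Hydraulic gradient i = (183.74 − 183.55) / 36.9 = 0.19 / 36.9 = 0.005149
Darcy flux q = K·i = 438 × 0.005149 = 2.255 m/d
v = Ki/n = 438·0.005149/0.26 = 8.674 m/d
t = L / v = 39.0 / 8.674 = 4.496 d

4.50 days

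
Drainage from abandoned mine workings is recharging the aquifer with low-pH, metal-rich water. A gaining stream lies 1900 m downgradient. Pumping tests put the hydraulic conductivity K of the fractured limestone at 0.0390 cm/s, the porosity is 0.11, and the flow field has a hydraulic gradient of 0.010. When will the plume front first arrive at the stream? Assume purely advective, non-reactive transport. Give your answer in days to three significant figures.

K = 0.0390 cm/s × 864 = 33.70 m/d
Specific discharge q = 33.70 × 0.010 = 0.3370 m/d
v_s = q/n_e = 0.3370/0.11 = 3.063 m/d
t = L / v = 1900 / 3.063 = 620.3 d

620 days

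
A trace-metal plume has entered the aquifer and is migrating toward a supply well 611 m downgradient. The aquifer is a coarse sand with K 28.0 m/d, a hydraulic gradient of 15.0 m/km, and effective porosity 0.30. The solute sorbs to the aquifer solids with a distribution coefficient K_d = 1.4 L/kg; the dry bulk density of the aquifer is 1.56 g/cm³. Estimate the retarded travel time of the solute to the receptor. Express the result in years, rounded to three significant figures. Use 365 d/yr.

Darcy flux q = K·i = 28.0 × 0.015 = 0.4200 m/d
Average linear velocity = 0.4200 / 0.30 = 1.400 m/d
Retardation R = 1 + ρ_b·K_d/n = 1 + 1.56×1.4/0.30 = 8.280
Contaminant velocity v_c = v/R = 1.400/8.280 = 0.1691 m/d
t = L/v_c = 611/0.1691 = 3614 d
   = 3614/365 = 9.90 yr

9.90 years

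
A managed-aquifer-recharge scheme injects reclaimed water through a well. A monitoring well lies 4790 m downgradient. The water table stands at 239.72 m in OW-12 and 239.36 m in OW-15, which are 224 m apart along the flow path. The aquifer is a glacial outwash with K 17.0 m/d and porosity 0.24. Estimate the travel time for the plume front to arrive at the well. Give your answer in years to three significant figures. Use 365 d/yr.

Hydraulic gradient i = (239.72 − 239.36) / 224 = 0.36 / 224 = 0.001607
Specific discharge q = 17.0 × 0.001607 = 0.02732 m/d
Average linear velocity = 0.02732 / 0.24 = 0.1138 m/d
t = L / v = 4790 / 0.1138 = 42080 d
   = 42080 / 365 = 115 yr

115 years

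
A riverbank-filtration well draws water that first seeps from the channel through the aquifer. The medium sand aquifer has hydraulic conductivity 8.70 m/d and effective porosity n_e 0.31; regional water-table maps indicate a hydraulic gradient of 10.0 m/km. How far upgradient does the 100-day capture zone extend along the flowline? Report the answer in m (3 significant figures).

q = Ki = 8.70 × 0.010 = 0.08700 m/d
Average linear velocity = 0.08700 / 0.31 = 0.2806 m/d
L = v × T = 0.2806 × 100 = 28.06 m

28.1 m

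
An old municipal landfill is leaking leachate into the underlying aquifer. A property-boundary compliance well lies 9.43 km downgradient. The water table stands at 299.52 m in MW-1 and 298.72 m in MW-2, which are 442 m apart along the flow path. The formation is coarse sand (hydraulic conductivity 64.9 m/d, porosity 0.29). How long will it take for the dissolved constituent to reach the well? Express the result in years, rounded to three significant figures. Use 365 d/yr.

Hydraulic gradient i = (299.52 − 298.72) / 442 = 0.80 / 442 = 0.001810
Specific discharge q = 64.9 × 0.001810 = 0.1175 m/d
v = Ki/n = 64.9·0.001810/0.29 = 0.4051 m/d
L = 9.43 km = 9430 m
t = L / v = 9430 / 0.4051 = 23280 d
   = 23280 / 365 = 63.8 yr

63.8 years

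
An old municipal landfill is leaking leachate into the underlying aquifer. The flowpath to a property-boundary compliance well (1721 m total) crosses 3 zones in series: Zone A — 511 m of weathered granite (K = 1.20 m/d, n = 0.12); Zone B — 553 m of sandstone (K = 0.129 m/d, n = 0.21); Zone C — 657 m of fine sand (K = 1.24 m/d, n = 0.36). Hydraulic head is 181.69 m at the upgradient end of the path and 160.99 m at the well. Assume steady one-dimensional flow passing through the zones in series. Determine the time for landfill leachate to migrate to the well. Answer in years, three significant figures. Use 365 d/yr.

Total head drop ΔH = 181.69 − 160.99 = 20.70 m
Steady 1-D flow in series ⇒ the Darcy flux q is identical in every zone and the zone head losses add (resistances L/K in series).
Σ(L/K) = 511/1.20 + 553/0.129 + 657/1.24 = 425.8 + 4287 + 529.8 = 5242 d
q = ΔH / Σ(L/K) = 20.70 / 5242 = 0.003949 m/d (same in every zone)
Zone A: v = q/n = 0.003949/0.12 = 0.03290 m/d → t_A = 511/0.03290 = 15530 d
Zone B: v = q/n = 0.003949/0.21 = 0.01880 m/d → t_B = 553/0.01880 = 29410 d
Zone C: v = q/n = 0.003949/0.36 = 0.01097 m/d → t_C = 657/0.01097 = 59900 d
Total t = 15530 + 29410 + 59900 = 104800 d
   = 104800 / 365 = 287 yr

287 years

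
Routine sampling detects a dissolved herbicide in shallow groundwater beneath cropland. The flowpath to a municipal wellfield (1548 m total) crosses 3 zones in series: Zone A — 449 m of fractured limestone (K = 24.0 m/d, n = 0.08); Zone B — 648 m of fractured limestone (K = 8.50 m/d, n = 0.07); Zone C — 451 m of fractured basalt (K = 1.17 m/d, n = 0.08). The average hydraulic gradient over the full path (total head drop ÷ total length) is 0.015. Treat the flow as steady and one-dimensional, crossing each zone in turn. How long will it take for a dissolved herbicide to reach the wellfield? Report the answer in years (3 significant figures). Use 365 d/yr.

6.65 years

Steady 1-D flow in series ⇒ the Darcy flux q is identical in every zone and the zone head losses add (resistances L/K in series).
Σ(L/K) = 449/24.0 + 648/8.50 + 451/1.17 = 18.71 + 76.24 + 385.5 = 480.4 d
K_eq = L_total / Σ(L/K) = 1548 / 480.4 = 3.222 m/d
q = K_eq · i = 3.222 × 0.015 = 0.04833 m/d (same in every zone)
Zone A: v = q/n = 0.04833/0.08 = 0.6042 m/d → t_A = 449/0.6042 = 743.2 d
Zone B: v = q/n = 0.04833/0.07 = 0.6905 m/d → t_B = 648/0.6905 = 938.5 d
Zone C: v = q/n = 0.04833/0.08 = 0.6042 m/d → t_C = 451/0.6042 = 746.5 d
Total t = 743.2 + 938.5 + 746.5 = 2428 d
   = 2428 / 365 = 6.65 yr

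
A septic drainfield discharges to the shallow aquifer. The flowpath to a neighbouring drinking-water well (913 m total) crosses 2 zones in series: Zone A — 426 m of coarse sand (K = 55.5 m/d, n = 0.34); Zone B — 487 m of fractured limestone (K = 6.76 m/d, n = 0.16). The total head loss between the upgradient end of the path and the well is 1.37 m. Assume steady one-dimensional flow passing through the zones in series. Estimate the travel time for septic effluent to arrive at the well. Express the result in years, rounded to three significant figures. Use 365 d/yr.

Continuity: the same q passes through each zone, so ΔH = q·Σ(L_j/K_j) — the zones act as resistances in series.
Σ(L/K) = 426/55.5 + 487/6.76 = 7.676 + 72.04 = 79.72 d
q = ΔH / Σ(L/K) = 1.37 / 79.72 = 0.01719 m/d (same in every zone)
Zone A: v = q/n = 0.01719/0.34 = 0.05055 m/d → t_A = 426/0.05055 = 8428 d
Zone B: v = q/n = 0.01719/0.16 = 0.1074 m/d → t_B = 487/0.1074 = 4534 d
Total t = 8428 + 4534 = 12960 d
   = 12960 / 365 = 35.5 yr

35.5 years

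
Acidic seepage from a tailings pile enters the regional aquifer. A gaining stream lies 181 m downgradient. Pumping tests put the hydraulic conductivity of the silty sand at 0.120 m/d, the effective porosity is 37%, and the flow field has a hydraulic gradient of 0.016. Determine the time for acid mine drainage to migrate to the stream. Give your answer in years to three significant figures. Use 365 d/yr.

Darcy flux q = K·i = 0.120 × 0.016 = 0.001920 m/d
Average linear velocity = 0.001920 / 0.37 = 0.005189 m/d
t = L / v = 181 / 0.005189 = 34880 d
   = 34880 / 365 = 95.6 yr

95.6 years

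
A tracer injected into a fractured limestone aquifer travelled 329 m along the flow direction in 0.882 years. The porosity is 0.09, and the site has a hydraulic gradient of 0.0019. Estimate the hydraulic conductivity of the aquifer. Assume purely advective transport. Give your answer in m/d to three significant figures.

t = 0.882 years = 321.9 d
v = L / t = 329 / 321.9 = 1.022 m/d
K = v · n / i = 1.022 × 0.09 / 0.0019 = 48.4 m/d

48.4 m/d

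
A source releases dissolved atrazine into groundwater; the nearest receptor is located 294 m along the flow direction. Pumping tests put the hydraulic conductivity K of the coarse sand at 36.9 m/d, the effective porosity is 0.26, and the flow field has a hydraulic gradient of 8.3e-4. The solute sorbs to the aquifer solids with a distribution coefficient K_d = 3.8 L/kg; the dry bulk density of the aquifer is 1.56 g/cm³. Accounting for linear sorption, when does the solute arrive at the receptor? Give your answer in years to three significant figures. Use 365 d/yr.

q = Ki = 36.9 × 8.3e-4 = 0.03063 m/d
v = Ki/n = 36.9·8.3e-4/0.26 = 0.1178 m/d
Retardation R = 1 + ρ_b·K_d/n = 1 + 1.56×3.8/0.26 = 23.80
Contaminant velocity v_c = v/R = 0.1178/23.80 = 0.004949 m/d
t = L/v_c = 294/0.004949 = 59400 d
   = 59400/365 = 163 yr

163 years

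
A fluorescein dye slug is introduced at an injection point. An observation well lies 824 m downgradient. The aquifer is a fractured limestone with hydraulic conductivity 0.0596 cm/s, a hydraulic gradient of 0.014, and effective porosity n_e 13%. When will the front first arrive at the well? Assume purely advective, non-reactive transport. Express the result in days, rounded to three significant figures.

149 days

K = 0.0596 cm/s × 864 = 51.49 m/d
q = Ki = 51.49 × 0.014 = 0.7209 m/d
Average linear velocity = 0.7209 / 0.13 = 5.546 m/d
t = L / v = 824 / 5.546 = 148.6 d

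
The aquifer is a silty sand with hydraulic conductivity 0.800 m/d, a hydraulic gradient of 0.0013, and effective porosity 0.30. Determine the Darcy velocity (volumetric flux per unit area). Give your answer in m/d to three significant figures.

Specific discharge q = 0.800 × 0.0013 = 0.001040 m/d

0.00104 m/d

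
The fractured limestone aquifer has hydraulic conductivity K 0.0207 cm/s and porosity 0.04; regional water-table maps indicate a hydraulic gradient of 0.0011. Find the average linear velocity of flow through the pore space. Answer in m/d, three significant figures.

0.492 m/d

K = 0.0207 cm/s × 864 = 17.88 m/d
Specific discharge q = 17.88 × 0.0011 = 0.01967 m/d
v_s = q/n_e = 0.01967/0.04 = 0.4918 m/d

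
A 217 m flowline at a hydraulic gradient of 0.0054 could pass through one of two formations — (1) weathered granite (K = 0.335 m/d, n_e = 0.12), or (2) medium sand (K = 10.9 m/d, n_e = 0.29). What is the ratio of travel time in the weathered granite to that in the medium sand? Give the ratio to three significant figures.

Unit 1 (weathered granite): v = 0.335×0.0054/0.12 = 0.01508 m/d, t = 217/0.01508 = 14390 d
Unit 2 (medium sand): v = 10.9×0.0054/0.29 = 0.2030 m/d, t = 217/0.2030 = 1069 d
t(weathered granite) / t(medium sand) = 14390/1069 = 13.5

13.5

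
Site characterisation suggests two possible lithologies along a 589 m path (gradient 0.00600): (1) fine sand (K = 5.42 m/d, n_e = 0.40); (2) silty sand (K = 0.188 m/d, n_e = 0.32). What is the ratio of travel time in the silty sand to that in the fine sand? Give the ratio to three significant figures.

23.1

Unit 1 (fine sand): v = 5.42×0.0060/0.40 = 0.08130 m/d, t = 589/0.08130 = 7245 d
Unit 2 (silty sand): v = 0.188×0.0060/0.32 = 0.003525 m/d, t = 589/0.003525 = 167100 d
t(silty sand) / t(fine sand) = 167100/7245 = 23.1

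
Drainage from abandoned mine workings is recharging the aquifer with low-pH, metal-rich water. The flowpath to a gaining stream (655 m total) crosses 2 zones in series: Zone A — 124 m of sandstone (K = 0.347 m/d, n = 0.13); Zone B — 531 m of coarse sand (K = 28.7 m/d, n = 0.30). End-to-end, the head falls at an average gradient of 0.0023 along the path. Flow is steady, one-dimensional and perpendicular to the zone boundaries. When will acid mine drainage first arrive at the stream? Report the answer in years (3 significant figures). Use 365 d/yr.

Continuity: the same q passes through each zone, so ΔH = q·Σ(L_j/K_j) — the zones act as resistances in series.
Σ(L/K) = 124/0.347 + 531/28.7 = 357.3 + 18.50 = 375.9 d
K_eq = L_total / Σ(L/K) = 655 / 375.9 = 1.743 m/d
q = K_eq · i = 1.743 × 0.0023 = 0.004008 m/d (same in every zone)
Zone A: v = q/n = 0.004008/0.13 = 0.03083 m/d → t_A = 124/0.03083 = 4022 d
Zone B: v = q/n = 0.004008/0.30 = 0.01336 m/d → t_B = 531/0.01336 = 39740 d
Total t = 4022 + 39740 = 43760 d
   = 43760 / 365 = 120 yr

120 years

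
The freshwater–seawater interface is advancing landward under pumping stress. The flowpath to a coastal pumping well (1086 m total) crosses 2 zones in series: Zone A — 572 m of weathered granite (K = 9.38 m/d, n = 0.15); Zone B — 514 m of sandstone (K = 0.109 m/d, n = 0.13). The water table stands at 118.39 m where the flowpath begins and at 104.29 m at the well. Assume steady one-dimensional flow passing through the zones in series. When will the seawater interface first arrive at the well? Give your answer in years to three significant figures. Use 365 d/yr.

Total head drop ΔH = 118.39 − 104.29 = 14.10 m
Continuity: the same q passes through each zone, so ΔH = q·Σ(L_j/K_j) — the zones act as resistances in series.
Σ(L/K) = 572/9.38 + 514/0.109 = 60.98 + 4716 = 4777 d
q = ΔH / Σ(L/K) = 14.10 / 4777 = 0.002952 m/d (same in every zone)
Zone A: v = q/n = 0.002952/0.15 = 0.01968 m/d → t_A = 572/0.01968 = 29070 d
Zone B: v = q/n = 0.002952/0.13 = 0.02271 m/d → t_B = 514/0.02271 = 22640 d
Total t = 29070 + 22640 = 51700 d
   = 51700 / 365 = 142 yr

142 years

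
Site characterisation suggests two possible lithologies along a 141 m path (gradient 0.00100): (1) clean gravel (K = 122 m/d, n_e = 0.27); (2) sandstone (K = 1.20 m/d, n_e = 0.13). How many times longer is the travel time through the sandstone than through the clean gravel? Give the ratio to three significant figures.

Unit 1 (clean gravel): v = 122×0.0010/0.27 = 0.4519 m/d, t = 141/0.4519 = 312.0 d
Unit 2 (sandstone): v = 1.20×0.0010/0.13 = 0.009231 m/d, t = 141/0.009231 = 15280 d
t(sandstone) / t(clean gravel) = 15280/312.0 = 49.0

49.0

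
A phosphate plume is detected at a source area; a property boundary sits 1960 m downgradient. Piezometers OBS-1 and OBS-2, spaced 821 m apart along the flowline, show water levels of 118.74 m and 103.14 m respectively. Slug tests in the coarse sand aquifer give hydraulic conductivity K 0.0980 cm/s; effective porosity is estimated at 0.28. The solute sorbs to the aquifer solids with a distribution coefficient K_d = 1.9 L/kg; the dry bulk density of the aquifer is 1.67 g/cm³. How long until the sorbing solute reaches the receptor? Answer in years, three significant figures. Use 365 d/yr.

11.5 years

Hydraulic gradient i = (118.74 − 103.14) / 821 = 15.60 / 821 = 0.01900
K = 0.0980 cm/s × 864 = 84.67 m/d
q = Ki = 84.67 × 0.01900 = 1.609 m/d
v = Ki/n = 84.67·0.01900/0.28 = 5.746 m/d
Retardation R = 1 + ρ_b·K_d/n = 1 + 1.67×1.9/0.28 = 12.33
Contaminant velocity v_c = v/R = 5.746/12.33 = 0.4659 m/d
t = L/v_c = 1960/0.4659 = 4207 d
   = 4207/365 = 11.5 yr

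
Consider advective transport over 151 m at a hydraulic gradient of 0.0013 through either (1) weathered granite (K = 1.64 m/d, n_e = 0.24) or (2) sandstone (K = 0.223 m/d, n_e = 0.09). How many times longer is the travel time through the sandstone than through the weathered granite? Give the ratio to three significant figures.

Unit 1 (weathered granite): v = 1.64×0.0013/0.24 = 0.008883 m/d, t = 151/0.008883 = 17000 d
Unit 2 (sandstone): v = 0.223×0.0013/0.09 = 0.003221 m/d, t = 151/0.003221 = 46880 d
t(sandstone) / t(weathered granite) = 46880/17000 = 2.76

2.76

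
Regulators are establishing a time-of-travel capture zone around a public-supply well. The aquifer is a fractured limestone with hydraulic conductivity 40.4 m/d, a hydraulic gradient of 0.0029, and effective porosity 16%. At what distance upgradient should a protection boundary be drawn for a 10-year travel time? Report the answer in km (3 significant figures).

q = Ki = 40.4 × 0.0029 = 0.1172 m/d
v_s = q/n_e = 0.1172/0.16 = 0.7322 m/d
T = 10 yr × 365 = 3650 d
L = v × T = 0.7322 × 3650 = 2673 m
   = 2.67 km

2.67 km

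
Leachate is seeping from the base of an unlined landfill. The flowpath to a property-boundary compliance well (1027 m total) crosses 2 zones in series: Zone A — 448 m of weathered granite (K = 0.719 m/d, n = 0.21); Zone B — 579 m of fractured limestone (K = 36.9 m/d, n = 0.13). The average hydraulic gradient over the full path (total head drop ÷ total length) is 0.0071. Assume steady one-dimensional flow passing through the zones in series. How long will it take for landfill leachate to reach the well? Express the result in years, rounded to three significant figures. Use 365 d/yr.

40.6 years

Steady 1-D flow in series ⇒ the Darcy flux q is identical in every zone and the zone head losses add (resistances L/K in series).
Σ(L/K) = 448/0.719 + 579/36.9 = 623.1 + 15.69 = 638.8 d
K_eq = L_total / Σ(L/K) = 1027 / 638.8 = 1.608 m/d
q = K_eq · i = 1.608 × 0.0071 = 0.01142 m/d (same in every zone)
Zone A: v = q/n = 0.01142/0.21 = 0.05436 m/d → t_A = 448/0.05436 = 8242 d
Zone B: v = q/n = 0.01142/0.13 = 0.08781 m/d → t_B = 579/0.08781 = 6594 d
Total t = 8242 + 6594 = 14840 d
   = 14840 / 365 = 40.6 yr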